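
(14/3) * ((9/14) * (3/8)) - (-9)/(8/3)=9/2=4.50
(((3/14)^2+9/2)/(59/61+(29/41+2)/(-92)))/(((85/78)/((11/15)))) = 14658355998/4493556025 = 3.26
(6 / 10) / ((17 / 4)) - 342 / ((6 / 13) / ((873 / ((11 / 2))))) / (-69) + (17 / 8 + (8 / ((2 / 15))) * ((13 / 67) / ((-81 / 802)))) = 495335510897 / 311220360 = 1591.59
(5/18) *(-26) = -65/9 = -7.22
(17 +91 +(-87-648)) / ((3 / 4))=-836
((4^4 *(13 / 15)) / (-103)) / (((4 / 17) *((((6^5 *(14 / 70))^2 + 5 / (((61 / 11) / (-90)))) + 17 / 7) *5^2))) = -464576 / 3068395769055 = -0.00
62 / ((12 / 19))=589 / 6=98.17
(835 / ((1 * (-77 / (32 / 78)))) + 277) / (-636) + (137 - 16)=230280397 / 1909908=120.57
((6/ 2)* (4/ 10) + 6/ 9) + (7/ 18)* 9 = 161/ 30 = 5.37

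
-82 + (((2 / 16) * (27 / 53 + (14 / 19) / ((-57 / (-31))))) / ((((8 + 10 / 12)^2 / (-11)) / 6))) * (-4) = -4386368726 / 53744597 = -81.62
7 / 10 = 0.70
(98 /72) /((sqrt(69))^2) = 0.02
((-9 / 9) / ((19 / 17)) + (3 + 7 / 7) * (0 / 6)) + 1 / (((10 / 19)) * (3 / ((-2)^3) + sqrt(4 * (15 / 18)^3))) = -202381 / 356915 + 912 * sqrt(30) / 3757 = 0.76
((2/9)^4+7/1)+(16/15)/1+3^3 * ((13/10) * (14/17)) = 20620396/557685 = 36.97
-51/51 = -1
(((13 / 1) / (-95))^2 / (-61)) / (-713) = 169 / 392524325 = 0.00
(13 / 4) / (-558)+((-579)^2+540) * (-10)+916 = -7492587421 / 2232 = -3356894.01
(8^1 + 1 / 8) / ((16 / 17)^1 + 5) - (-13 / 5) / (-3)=6071 / 12120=0.50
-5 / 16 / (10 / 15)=-15 / 32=-0.47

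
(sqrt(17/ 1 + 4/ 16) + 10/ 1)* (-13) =-130 - 13* sqrt(69)/ 2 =-183.99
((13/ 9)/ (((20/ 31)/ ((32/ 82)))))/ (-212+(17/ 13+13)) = -10478/ 2370825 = -0.00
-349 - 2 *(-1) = -347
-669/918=-223/306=-0.73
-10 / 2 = -5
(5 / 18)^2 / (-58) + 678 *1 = 12740951 / 18792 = 678.00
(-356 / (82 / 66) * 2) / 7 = -81.87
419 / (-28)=-419 / 28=-14.96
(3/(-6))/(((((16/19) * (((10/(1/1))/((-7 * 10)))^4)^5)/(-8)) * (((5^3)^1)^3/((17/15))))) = 25772902014128676323/117187500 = 219928763853.90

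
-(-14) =14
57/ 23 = 2.48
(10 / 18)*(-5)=-25 / 9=-2.78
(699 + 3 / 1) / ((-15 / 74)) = -17316 / 5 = -3463.20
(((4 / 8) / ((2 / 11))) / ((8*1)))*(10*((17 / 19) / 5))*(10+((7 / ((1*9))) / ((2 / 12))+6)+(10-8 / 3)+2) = 2805 / 152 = 18.45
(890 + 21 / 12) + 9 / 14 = 24987 / 28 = 892.39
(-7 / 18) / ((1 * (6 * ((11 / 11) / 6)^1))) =-7 / 18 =-0.39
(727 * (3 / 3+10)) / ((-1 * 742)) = -10.78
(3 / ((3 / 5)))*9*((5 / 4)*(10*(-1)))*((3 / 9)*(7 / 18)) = -875 / 12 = -72.92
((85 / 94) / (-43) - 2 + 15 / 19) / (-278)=94581 / 21349844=0.00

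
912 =912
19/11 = 1.73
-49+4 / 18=-439 / 9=-48.78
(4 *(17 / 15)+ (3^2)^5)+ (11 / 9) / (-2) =5314763 / 90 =59052.92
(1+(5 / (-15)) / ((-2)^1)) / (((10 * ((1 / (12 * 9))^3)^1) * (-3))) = -244944 / 5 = -48988.80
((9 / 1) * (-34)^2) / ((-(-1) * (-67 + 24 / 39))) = -135252 / 863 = -156.72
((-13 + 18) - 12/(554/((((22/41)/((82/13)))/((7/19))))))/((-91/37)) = -602396741/296610769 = -2.03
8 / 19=0.42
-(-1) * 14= 14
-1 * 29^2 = -841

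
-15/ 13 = -1.15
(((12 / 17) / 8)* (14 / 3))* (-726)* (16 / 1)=-81312 / 17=-4783.06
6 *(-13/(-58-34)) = 39/46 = 0.85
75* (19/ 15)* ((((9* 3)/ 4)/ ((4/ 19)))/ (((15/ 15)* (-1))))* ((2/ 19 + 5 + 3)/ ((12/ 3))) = -197505/ 32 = -6172.03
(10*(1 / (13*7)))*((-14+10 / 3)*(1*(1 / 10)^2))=-16 / 1365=-0.01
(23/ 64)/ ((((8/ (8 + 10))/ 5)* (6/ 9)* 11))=3105/ 5632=0.55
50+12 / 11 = 562 / 11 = 51.09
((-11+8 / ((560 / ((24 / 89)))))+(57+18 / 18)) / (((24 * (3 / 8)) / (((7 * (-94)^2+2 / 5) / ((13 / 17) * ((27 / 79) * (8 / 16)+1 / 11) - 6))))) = -1337878756348684 / 24020528175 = -55697.31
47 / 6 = 7.83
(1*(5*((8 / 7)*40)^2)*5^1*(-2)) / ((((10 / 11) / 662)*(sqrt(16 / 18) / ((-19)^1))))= 53129472000*sqrt(2) / 49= 1533396323.76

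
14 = 14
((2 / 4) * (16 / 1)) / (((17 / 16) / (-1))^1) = -128 / 17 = -7.53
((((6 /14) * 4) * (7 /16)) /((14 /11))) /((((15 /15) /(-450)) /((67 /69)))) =-165825 /644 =-257.49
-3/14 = -0.21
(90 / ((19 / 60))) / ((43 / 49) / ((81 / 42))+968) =510300 / 1738861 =0.29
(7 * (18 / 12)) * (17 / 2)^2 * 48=36414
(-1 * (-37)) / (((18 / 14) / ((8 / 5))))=2072 / 45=46.04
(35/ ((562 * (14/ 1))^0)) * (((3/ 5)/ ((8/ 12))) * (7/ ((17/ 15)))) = 6615/ 34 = 194.56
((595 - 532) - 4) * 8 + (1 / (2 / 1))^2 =1889 / 4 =472.25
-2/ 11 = -0.18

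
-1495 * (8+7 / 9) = -118105 / 9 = -13122.78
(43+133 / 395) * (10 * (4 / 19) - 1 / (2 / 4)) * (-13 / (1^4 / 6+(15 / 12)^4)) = -341812224 / 15032515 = -22.74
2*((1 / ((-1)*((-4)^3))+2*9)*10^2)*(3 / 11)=86475 / 88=982.67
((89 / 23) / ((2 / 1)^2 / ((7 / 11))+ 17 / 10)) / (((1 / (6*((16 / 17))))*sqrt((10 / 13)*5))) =59808*sqrt(26) / 218569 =1.40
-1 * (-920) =920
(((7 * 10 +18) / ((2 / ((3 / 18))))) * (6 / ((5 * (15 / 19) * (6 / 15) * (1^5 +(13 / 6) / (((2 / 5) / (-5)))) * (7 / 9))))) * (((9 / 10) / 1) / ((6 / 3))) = -33858 / 54775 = -0.62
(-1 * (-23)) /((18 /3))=23 /6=3.83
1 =1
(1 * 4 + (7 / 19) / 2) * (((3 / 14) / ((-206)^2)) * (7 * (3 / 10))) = 1431 / 32251360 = 0.00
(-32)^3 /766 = -16384 /383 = -42.78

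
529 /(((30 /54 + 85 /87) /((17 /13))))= 2347173 /5200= 451.38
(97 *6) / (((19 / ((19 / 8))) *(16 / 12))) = 873 / 16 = 54.56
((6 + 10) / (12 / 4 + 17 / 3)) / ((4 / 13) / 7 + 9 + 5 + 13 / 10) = 1680 / 13963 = 0.12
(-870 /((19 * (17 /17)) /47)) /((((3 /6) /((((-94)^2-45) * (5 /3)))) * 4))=-299553325 /19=-15765964.47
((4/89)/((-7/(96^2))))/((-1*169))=36864/105287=0.35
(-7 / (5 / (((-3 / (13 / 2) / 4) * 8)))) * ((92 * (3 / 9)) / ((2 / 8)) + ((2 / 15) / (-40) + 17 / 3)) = 269493 / 1625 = 165.84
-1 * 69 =-69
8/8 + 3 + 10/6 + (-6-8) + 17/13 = -274/39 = -7.03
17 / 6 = 2.83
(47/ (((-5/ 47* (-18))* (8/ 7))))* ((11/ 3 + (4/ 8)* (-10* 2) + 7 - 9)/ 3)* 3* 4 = -77315/ 108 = -715.88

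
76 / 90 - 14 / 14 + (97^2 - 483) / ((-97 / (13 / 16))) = -74.92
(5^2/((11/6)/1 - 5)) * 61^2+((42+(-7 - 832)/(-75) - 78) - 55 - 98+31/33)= -463246249/15675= -29553.19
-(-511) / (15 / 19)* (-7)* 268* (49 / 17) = -892490116 / 255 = -3499961.24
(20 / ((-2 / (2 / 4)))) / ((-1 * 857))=5 / 857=0.01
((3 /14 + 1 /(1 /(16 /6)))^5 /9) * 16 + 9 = 26599048963 /73513818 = 361.82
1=1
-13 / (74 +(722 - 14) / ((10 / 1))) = -65 / 724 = -0.09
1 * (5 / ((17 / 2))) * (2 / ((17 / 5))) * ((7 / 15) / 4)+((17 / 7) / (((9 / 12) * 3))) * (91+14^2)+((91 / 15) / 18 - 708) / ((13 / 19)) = -734883449 / 1014390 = -724.46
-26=-26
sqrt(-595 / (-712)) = sqrt(105910) / 356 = 0.91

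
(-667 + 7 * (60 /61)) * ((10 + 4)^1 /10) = -281869 /305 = -924.16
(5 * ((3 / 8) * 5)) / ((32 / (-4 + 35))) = 2325 / 256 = 9.08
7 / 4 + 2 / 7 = 57 / 28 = 2.04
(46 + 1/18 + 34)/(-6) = -1441/108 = -13.34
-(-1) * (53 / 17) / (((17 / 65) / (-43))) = -148135 / 289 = -512.58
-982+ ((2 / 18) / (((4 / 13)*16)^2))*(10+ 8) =-2010967 / 2048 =-981.92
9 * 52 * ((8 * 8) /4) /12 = 624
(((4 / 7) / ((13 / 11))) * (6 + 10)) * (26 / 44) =32 / 7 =4.57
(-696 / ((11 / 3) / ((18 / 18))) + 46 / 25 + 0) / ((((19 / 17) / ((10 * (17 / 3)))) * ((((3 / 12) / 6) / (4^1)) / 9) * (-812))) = 10141.17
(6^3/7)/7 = 216/49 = 4.41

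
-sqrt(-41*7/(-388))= -sqrt(27839)/194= -0.86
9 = 9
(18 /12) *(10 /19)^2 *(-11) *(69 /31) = -113850 /11191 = -10.17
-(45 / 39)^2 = -225 / 169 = -1.33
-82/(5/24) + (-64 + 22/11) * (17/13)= -30854/65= -474.68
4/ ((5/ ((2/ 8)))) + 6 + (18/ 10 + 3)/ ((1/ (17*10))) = 4111/ 5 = 822.20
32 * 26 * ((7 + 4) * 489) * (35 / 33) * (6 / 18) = 4746560 / 3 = 1582186.67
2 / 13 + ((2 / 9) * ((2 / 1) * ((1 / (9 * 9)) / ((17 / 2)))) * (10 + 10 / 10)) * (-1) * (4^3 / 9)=149858 / 1449981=0.10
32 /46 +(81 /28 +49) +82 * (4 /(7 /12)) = 395979 /644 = 614.87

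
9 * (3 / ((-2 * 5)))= -27 / 10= -2.70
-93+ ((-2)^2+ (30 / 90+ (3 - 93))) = -536 / 3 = -178.67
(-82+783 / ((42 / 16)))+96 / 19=221.34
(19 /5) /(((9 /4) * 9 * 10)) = 38 /2025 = 0.02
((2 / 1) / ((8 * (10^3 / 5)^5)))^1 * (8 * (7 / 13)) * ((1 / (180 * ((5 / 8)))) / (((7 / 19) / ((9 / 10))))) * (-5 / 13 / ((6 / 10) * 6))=-19 / 2433600000000000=-0.00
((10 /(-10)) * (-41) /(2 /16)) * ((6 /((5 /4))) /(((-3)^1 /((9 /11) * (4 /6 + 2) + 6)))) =-47232 /11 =-4293.82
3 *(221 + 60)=843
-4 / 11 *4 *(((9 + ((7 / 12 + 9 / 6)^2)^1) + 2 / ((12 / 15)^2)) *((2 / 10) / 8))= -2371 / 3960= -0.60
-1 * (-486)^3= 114791256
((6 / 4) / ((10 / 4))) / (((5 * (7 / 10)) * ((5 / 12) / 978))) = 70416 / 175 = 402.38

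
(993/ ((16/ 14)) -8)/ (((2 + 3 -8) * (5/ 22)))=-75757/ 60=-1262.62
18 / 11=1.64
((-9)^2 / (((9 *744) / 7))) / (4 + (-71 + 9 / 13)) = -273 / 213776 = -0.00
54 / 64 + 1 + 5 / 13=927 / 416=2.23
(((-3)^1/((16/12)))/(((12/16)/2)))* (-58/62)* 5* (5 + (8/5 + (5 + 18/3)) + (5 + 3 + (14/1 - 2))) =32712/31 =1055.23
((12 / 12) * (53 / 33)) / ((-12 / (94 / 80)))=-2491 / 15840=-0.16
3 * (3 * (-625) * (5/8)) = -28125/8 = -3515.62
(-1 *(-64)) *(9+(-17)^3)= -313856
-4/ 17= -0.24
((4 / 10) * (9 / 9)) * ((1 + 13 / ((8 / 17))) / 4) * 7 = 1603 / 80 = 20.04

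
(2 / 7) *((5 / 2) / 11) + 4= 313 / 77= 4.06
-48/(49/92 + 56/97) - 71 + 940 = 8179093/9905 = 825.75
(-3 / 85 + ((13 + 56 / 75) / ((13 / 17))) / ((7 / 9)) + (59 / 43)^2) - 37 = -860990412 / 71510075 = -12.04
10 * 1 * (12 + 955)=9670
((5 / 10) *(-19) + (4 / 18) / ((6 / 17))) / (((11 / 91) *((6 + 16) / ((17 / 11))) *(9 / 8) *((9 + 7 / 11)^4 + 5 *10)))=-0.00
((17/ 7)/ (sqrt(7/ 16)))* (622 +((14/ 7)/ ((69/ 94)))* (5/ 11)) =32166584* sqrt(7)/ 37191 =2288.32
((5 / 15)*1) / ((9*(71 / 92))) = 92 / 1917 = 0.05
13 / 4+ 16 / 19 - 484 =-36473 / 76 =-479.91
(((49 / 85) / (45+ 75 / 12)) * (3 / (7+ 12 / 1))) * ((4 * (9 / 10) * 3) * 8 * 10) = 508032 / 331075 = 1.53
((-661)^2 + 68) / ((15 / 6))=873978 / 5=174795.60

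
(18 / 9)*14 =28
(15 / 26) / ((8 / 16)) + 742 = 743.15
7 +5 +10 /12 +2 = 14.83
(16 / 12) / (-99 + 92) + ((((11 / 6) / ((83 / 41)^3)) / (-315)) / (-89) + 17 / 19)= 1286998301959 / 1827425534130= 0.70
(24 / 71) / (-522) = -4 / 6177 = -0.00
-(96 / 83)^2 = -9216 / 6889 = -1.34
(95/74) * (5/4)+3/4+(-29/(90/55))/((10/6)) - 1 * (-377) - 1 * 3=1623803/4440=365.72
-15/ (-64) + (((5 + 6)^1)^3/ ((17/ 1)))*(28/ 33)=217597/ 3264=66.67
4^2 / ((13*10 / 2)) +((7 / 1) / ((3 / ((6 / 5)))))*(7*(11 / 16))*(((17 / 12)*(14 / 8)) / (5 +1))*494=205975183 / 74880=2750.74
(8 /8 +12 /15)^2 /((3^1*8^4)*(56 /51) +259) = 1377 /5844475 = 0.00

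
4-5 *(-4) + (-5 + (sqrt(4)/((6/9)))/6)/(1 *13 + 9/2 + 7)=1167/49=23.82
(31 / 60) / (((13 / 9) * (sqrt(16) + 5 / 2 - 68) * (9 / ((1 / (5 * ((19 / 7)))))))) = -217 / 4557150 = -0.00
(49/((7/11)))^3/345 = 456533/345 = 1323.28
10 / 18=0.56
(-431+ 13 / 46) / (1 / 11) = -217943 / 46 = -4737.89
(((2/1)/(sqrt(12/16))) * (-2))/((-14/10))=40 * sqrt(3)/21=3.30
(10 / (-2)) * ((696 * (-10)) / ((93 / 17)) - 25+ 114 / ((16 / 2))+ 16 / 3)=2376475 / 372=6388.37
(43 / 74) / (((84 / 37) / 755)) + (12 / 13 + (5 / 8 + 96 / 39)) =197.25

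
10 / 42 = 5 / 21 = 0.24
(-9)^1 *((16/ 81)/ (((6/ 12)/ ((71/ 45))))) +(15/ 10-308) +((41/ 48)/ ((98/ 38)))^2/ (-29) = -2253190554053/ 7219134720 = -312.11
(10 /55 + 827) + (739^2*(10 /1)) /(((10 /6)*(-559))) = -30957645 /6149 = -5034.58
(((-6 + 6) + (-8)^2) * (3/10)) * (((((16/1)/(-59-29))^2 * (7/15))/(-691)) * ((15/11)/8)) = -0.00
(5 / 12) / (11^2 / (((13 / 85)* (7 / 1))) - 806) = -455 / 756732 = -0.00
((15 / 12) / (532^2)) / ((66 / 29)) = 145 / 74718336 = 0.00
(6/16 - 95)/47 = -757/376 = -2.01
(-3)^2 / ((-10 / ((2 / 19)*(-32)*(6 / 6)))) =288 / 95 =3.03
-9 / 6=-3 / 2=-1.50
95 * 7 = 665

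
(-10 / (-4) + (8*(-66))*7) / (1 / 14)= -51709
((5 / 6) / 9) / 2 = 5 / 108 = 0.05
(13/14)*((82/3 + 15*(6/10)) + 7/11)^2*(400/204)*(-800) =-773968000000/388773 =-1990796.69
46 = 46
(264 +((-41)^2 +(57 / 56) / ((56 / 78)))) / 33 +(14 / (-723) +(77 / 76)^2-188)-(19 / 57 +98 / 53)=-2823935409961 / 21690393312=-130.19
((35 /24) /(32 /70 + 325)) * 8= 1225 /34173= 0.04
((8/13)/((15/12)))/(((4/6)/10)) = 96/13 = 7.38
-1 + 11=10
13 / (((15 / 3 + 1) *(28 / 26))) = 169 / 84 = 2.01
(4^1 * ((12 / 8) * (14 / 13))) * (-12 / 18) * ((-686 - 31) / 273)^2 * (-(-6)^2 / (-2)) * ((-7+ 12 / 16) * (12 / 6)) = 102817800 / 15379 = 6685.60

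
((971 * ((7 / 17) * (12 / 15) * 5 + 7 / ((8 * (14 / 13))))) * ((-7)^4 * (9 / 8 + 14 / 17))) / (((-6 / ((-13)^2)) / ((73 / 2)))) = -11486927709.88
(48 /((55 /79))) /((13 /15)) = 11376 /143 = 79.55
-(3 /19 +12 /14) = -135 /133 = -1.02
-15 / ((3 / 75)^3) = -234375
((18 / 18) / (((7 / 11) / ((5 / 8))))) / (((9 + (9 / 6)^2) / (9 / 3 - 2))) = 11 / 126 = 0.09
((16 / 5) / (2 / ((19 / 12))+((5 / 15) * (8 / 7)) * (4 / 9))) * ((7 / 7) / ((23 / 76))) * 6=44.29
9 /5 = 1.80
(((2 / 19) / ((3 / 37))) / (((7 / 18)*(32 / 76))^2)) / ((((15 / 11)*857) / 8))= 69597 / 209965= 0.33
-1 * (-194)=194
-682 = -682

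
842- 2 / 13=10944 / 13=841.85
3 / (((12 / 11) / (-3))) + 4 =-17 / 4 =-4.25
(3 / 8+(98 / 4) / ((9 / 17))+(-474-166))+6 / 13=-554941 / 936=-592.89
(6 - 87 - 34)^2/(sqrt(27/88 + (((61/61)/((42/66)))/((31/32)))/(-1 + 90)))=26450 * sqrt(234718498322)/552427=23196.61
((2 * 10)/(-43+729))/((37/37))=10/343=0.03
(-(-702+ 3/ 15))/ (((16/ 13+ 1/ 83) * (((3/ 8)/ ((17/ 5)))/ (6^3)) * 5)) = 4119397568/ 18625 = 221175.71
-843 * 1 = -843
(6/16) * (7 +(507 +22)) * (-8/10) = -804/5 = -160.80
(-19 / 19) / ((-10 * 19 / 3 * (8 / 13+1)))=13 / 1330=0.01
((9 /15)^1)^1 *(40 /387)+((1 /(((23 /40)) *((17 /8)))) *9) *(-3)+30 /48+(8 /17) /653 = -5641247545 /263493336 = -21.41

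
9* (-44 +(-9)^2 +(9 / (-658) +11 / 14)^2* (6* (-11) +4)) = 44325 / 108241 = 0.41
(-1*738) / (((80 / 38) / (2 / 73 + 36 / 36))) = -360.15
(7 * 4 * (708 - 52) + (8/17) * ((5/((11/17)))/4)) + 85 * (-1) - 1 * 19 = 200914/11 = 18264.91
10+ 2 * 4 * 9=82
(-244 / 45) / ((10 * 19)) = -122 / 4275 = -0.03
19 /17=1.12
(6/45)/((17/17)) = 0.13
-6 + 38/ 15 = -3.47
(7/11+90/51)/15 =449/2805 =0.16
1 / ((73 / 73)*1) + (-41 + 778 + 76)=814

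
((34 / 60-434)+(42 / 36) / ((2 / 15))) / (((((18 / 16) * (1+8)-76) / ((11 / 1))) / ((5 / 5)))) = 560582 / 7905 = 70.91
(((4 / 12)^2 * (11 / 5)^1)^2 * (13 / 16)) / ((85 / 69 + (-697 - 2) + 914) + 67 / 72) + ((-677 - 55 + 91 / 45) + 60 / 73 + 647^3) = 270839293.84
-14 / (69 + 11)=-7 / 40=-0.18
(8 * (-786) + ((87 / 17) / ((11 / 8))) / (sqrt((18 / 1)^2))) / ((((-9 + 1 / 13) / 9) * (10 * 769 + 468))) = 34392657 / 44240834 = 0.78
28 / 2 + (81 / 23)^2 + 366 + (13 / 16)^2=53230137 / 135424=393.06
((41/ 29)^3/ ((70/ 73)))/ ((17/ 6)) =15093699/ 14511455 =1.04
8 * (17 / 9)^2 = 2312 / 81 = 28.54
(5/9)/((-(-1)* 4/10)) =25/18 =1.39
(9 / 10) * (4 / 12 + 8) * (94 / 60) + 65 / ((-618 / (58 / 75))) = 216337 / 18540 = 11.67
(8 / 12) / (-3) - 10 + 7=-29 / 9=-3.22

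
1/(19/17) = 17/19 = 0.89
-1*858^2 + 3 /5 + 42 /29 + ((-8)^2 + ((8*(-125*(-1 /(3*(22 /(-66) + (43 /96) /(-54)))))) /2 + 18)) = -189146931203 /256795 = -736567.81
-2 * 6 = -12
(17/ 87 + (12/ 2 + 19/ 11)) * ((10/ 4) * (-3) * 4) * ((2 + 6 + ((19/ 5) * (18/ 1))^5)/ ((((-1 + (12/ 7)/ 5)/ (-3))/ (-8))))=11919377925328952064/ 917125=12996459506969.01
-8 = -8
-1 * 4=-4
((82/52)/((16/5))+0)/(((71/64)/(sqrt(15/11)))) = 410 * sqrt(165)/10153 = 0.52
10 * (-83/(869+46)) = -166/183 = -0.91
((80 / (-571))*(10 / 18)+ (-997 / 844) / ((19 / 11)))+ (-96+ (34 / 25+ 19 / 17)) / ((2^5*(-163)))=-33970369494103 / 45671070016800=-0.74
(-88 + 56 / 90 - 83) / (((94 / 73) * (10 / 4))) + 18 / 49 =-27234509 / 518175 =-52.56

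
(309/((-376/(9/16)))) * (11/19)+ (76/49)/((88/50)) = 37805851/61609856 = 0.61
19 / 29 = 0.66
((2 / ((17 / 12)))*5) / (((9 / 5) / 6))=400 / 17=23.53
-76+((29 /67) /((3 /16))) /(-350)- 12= -3095632 /35175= -88.01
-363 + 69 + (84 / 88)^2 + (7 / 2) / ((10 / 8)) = -702499 / 2420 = -290.29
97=97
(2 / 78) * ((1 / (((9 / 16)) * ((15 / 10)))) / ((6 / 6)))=32 / 1053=0.03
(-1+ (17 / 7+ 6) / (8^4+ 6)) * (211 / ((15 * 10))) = -1209241 / 861420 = -1.40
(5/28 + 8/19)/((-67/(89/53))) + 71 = 134099981/1889132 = 70.98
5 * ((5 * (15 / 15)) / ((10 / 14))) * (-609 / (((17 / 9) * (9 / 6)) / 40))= -5115600 / 17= -300917.65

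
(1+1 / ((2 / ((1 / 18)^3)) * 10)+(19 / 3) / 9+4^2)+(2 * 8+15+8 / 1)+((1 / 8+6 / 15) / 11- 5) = 66399167 / 1283040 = 51.75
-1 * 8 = -8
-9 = -9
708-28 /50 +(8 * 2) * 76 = 48086 /25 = 1923.44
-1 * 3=-3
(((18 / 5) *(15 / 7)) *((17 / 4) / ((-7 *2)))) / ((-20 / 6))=1377 / 1960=0.70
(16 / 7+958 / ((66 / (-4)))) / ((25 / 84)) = -51536 / 275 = -187.40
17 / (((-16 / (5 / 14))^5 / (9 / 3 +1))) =-53125 / 140987334656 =-0.00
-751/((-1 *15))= 751/15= 50.07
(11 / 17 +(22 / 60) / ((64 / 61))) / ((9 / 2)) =32527 / 146880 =0.22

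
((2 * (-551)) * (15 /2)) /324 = -2755 /108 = -25.51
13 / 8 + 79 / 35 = 3.88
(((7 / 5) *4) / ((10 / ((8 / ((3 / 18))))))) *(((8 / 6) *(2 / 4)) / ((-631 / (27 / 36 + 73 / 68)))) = -13888 / 268175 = -0.05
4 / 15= 0.27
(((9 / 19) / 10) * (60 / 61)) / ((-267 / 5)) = -90 / 103151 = -0.00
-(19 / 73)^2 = -361 / 5329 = -0.07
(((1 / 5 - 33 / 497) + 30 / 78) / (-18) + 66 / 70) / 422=531521 / 245388780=0.00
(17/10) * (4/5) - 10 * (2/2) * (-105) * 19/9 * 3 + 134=169634/25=6785.36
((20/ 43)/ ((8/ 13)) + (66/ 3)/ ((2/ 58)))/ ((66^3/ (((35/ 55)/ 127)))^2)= 897239/ 4624168191787571328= 0.00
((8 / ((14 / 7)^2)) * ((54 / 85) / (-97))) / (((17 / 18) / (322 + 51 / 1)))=-725112 / 140165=-5.17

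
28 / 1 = 28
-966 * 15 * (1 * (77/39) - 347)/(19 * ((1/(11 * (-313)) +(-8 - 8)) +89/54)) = -1726218838080/94155659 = -18333.67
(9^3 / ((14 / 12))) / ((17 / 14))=8748 / 17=514.59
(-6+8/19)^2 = 11236/361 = 31.12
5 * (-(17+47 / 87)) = -7630 / 87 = -87.70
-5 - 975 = -980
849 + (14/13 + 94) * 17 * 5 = 8930.54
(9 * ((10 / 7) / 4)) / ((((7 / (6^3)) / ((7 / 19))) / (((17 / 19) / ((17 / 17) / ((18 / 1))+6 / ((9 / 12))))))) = 297432 / 73283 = 4.06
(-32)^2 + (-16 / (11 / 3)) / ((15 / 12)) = 56128 / 55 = 1020.51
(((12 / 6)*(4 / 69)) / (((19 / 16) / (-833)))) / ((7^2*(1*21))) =-2176 / 27531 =-0.08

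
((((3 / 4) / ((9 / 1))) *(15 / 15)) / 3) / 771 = 1 / 27756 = 0.00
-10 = -10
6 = 6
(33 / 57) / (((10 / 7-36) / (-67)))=469 / 418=1.12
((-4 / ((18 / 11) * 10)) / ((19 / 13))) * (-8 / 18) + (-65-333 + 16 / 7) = -21311146 / 53865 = -395.64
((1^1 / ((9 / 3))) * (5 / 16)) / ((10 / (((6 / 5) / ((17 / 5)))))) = 1 / 272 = 0.00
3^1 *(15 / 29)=45 / 29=1.55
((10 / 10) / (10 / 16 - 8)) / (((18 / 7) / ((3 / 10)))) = -14 / 885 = -0.02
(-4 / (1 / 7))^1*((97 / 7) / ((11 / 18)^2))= -125712 / 121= -1038.94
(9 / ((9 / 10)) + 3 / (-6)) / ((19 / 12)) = 6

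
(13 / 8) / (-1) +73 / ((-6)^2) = 29 / 72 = 0.40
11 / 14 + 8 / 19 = 1.21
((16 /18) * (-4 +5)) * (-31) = -248 /9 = -27.56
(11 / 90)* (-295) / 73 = -649 / 1314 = -0.49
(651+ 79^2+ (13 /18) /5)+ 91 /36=1241041 /180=6894.67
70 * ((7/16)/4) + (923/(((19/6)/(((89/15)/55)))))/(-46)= 26814171/3845600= 6.97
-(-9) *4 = 36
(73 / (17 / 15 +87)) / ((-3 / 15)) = -5475 / 1322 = -4.14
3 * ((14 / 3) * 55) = 770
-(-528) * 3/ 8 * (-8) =-1584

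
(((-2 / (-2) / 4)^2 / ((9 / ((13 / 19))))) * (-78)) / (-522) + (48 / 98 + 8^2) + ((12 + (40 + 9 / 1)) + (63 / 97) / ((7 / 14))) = 143445313321 / 1131366096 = 126.79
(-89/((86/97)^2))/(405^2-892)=-837401/1206531668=-0.00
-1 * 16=-16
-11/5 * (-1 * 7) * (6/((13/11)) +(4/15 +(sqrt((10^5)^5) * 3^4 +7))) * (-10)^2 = 741356/39 +124740000000000000 * sqrt(10) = 394462515329422647.00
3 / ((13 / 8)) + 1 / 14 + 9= 1987 / 182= 10.92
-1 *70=-70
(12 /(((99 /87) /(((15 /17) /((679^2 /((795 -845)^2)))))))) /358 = 2175000 /15432425393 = 0.00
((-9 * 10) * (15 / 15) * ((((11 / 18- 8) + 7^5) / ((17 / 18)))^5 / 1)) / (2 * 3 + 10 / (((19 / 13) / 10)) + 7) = -47513102090884808979794250330 / 24137569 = -1968429467395196632262.11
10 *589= 5890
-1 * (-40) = 40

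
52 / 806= 2 / 31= 0.06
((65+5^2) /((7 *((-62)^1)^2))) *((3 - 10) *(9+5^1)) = -0.33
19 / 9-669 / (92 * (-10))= 23501 / 8280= 2.84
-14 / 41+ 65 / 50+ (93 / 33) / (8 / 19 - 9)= 463159 / 735130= 0.63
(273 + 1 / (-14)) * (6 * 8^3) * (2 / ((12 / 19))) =18585344 / 7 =2655049.14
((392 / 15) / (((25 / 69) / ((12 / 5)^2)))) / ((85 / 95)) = 464.33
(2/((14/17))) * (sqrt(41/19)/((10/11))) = 187 * sqrt(779)/1330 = 3.92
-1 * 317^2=-100489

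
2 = 2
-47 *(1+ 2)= -141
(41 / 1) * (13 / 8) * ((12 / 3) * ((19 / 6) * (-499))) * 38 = -96014087 / 6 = -16002347.83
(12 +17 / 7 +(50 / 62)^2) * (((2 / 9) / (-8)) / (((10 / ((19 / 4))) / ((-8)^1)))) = 160607 / 100905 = 1.59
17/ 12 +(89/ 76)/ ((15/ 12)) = 2683/ 1140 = 2.35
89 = 89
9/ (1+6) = 9/ 7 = 1.29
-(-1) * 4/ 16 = 1/ 4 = 0.25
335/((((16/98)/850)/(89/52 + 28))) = 10778499375/208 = 51819708.53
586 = 586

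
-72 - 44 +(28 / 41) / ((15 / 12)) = -23668 / 205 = -115.45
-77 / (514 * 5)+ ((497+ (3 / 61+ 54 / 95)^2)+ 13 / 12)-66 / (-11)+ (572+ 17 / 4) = 1080.68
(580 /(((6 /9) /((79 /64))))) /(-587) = -34365 /18784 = -1.83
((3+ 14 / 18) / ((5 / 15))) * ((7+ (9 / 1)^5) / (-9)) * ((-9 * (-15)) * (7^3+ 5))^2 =-164136514060800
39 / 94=0.41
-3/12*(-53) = 53/4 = 13.25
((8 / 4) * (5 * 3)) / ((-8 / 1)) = -15 / 4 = -3.75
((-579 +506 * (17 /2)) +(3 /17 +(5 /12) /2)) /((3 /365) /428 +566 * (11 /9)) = 177942351945 /33069275398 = 5.38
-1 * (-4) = 4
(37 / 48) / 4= 37 / 192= 0.19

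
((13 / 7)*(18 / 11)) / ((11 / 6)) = 1404 / 847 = 1.66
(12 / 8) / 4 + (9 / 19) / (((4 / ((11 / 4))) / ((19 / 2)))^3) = 4336707 / 32768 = 132.35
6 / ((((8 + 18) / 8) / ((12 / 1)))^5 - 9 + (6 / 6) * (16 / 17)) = -25990004736 / 34901831635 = -0.74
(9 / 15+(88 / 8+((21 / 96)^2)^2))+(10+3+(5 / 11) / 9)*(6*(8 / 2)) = 324.81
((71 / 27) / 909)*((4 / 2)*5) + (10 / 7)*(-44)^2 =475157450 / 171801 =2765.74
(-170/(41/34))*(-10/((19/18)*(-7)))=-1040400/5453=-190.79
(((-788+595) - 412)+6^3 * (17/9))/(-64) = 197/64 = 3.08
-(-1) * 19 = 19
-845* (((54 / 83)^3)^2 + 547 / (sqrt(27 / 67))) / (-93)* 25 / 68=43649375094000 / 172297576765463 + 11555375* sqrt(201) / 56916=2878.63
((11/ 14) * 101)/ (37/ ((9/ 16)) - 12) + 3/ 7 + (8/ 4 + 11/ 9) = 28421/ 5544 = 5.13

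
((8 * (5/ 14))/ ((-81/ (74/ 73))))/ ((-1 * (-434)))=-740/ 8981847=-0.00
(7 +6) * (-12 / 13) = -12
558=558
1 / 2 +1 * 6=13 / 2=6.50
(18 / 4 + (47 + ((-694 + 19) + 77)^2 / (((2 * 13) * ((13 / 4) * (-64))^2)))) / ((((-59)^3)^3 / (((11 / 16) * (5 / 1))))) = -4742375 / 230643600675869095936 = -0.00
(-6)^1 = -6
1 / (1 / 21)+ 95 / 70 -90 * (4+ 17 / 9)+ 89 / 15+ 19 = -101369 / 210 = -482.71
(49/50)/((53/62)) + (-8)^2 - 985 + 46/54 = -919.00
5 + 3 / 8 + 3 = 67 / 8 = 8.38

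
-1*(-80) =80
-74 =-74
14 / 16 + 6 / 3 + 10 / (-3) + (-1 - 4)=-131 / 24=-5.46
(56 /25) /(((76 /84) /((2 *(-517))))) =-1215984 /475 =-2559.97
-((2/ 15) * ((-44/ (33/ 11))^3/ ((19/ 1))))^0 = -1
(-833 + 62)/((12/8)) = -514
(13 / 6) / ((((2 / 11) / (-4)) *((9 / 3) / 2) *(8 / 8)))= -286 / 9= -31.78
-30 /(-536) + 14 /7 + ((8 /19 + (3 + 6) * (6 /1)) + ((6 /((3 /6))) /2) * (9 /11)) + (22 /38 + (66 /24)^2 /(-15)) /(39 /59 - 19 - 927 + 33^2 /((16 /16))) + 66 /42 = 660722466059 /10494644160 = 62.96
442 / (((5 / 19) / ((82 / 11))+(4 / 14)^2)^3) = 196658566636810096 / 711404493983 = 276437.06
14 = 14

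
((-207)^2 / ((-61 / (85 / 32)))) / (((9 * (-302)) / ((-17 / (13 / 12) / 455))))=-4127787 / 174345808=-0.02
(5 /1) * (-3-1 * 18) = -105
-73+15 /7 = -496 /7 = -70.86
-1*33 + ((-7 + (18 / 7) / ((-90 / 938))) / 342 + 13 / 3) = -49189 / 1710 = -28.77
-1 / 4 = -0.25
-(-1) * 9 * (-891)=-8019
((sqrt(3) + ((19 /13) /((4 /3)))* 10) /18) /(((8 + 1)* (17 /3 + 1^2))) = sqrt(3) /1080 + 19 /1872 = 0.01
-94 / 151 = -0.62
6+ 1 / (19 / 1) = 115 / 19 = 6.05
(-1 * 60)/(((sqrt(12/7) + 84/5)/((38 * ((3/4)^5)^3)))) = -1001912431275/549084725248 + 34078654125 * sqrt(21)/1098169450496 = -1.68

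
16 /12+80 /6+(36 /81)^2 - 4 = 880 /81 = 10.86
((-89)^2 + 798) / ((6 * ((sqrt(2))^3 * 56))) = 8719 * sqrt(2) / 1344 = 9.17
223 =223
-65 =-65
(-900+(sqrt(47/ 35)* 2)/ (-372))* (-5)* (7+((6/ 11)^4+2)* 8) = 106687.41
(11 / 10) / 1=11 / 10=1.10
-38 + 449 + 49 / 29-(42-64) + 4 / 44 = 434.78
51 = 51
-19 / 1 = -19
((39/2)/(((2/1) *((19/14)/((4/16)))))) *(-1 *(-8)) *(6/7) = 234/19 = 12.32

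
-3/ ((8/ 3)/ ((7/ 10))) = -63/ 80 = -0.79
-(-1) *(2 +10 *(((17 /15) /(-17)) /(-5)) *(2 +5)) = 44 /15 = 2.93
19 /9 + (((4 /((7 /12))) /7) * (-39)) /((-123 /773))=4379339 /18081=242.21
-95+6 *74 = 349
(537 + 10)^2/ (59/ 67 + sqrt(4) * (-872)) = -20047003/ 116789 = -171.65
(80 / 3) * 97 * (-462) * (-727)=868794080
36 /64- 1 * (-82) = 1321 /16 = 82.56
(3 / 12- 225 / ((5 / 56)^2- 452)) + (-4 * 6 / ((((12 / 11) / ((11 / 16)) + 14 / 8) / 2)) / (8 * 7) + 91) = 5864289159923 / 64096953340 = 91.49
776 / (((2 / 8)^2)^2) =198656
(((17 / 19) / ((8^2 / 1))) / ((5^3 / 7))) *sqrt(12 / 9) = 119 *sqrt(3) / 228000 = 0.00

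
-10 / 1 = -10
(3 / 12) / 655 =1 / 2620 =0.00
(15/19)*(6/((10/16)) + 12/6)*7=1218/19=64.11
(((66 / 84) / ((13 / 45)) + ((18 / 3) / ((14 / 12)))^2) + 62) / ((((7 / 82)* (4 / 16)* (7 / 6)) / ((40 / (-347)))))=-4571624640 / 10830911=-422.09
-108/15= -36/5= -7.20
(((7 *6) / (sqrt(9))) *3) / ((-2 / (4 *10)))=-840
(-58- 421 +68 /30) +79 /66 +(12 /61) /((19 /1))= -60624811 /127490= -475.53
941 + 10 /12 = 941.83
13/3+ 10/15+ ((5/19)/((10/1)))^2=5.00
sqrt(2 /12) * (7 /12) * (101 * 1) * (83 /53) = 58681 * sqrt(6) /3816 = 37.67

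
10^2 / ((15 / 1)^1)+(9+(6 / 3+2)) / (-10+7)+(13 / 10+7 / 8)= 541 / 120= 4.51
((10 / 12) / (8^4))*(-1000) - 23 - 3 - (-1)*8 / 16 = -78961 / 3072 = -25.70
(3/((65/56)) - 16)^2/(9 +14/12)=4562304/257725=17.70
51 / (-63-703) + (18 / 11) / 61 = -20433 / 513986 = -0.04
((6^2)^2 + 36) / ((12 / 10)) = 1110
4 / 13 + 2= 30 / 13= 2.31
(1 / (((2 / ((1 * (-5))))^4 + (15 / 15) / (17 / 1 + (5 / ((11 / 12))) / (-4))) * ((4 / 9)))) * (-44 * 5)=-17737500 / 3209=-5527.42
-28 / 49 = -4 / 7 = -0.57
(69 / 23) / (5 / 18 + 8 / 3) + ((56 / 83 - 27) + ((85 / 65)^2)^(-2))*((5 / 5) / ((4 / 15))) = -70850139501 / 734817758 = -96.42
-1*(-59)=59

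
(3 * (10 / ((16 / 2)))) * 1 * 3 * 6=67.50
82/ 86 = 41/ 43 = 0.95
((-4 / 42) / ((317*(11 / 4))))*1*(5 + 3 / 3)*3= -48 / 24409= -0.00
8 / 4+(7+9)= 18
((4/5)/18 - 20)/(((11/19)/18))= -34124/55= -620.44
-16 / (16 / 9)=-9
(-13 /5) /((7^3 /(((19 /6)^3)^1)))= -89167 /370440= -0.24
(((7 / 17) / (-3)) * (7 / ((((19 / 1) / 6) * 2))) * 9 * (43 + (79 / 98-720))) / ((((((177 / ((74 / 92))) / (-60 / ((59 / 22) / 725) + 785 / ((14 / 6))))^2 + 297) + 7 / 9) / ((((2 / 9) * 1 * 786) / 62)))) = 170476986609202686592275 / 19517881659597594752012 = 8.73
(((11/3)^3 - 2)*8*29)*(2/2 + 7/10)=2518244/135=18653.66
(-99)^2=9801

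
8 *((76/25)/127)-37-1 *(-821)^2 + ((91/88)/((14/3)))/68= -25613878074831/37998400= -674077.81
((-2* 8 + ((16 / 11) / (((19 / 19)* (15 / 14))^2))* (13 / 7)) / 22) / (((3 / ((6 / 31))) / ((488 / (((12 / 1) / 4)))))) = -16482688 / 2531925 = -6.51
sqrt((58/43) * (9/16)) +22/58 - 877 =-25422/29 +3 * sqrt(2494)/172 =-875.75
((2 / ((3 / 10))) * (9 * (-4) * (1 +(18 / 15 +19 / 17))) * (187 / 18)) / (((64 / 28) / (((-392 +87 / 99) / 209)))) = 4246403 / 627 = 6772.57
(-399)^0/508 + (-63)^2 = 2016253/508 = 3969.00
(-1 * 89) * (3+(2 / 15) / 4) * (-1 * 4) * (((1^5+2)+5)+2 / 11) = 97188 / 11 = 8835.27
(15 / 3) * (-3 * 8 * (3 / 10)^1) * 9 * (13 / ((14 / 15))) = -31590 / 7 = -4512.86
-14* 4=-56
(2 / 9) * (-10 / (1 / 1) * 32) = -640 / 9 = -71.11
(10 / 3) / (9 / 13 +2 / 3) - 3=-29 / 53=-0.55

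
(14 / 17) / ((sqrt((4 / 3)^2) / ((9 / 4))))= 189 / 136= 1.39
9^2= 81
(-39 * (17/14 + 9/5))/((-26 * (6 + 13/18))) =5697/8470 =0.67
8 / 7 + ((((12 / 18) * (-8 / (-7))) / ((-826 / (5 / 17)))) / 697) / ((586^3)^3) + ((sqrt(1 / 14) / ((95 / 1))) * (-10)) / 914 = 119627644105920448985188149106171 / 104674188592680392862039630467904- sqrt(14) / 121562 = 1.14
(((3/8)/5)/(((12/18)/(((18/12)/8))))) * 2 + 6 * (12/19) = 46593/12160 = 3.83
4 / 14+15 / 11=127 / 77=1.65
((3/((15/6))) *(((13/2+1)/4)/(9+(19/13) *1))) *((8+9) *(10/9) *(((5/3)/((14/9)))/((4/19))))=18525/896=20.68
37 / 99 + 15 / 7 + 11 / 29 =58199 / 20097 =2.90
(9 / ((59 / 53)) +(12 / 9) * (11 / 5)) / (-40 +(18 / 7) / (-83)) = -5665331 / 20583330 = -0.28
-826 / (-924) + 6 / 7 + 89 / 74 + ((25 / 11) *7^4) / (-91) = -6334577 / 111111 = -57.01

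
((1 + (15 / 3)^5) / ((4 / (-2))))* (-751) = 1173813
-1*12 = -12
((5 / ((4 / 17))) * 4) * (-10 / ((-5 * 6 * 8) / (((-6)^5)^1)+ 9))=-137700 / 1463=-94.12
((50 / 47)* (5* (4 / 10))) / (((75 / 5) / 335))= 6700 / 141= 47.52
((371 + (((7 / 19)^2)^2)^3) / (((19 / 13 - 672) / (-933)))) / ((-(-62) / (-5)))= -41.63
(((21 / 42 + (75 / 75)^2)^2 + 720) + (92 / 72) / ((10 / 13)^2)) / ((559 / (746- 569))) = 76932283 / 335400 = 229.37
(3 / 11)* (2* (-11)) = -6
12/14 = 0.86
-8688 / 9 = -965.33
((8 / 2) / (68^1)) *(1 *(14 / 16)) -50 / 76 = -1567 / 2584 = -0.61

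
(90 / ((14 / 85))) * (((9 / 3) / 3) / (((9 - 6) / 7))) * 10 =12750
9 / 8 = 1.12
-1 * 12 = -12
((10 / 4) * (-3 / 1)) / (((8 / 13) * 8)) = -195 / 128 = -1.52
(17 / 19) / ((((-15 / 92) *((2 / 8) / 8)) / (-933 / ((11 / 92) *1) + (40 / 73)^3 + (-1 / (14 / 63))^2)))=1666813890434912 / 1219568295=1366724.52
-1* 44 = -44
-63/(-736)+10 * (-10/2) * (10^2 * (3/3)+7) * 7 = -27563137/736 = -37449.91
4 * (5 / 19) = 20 / 19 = 1.05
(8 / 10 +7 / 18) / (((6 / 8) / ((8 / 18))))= 856 / 1215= 0.70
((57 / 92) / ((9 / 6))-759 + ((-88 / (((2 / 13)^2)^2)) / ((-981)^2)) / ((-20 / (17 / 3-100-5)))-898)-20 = -2227681686107 / 1328058180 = -1677.40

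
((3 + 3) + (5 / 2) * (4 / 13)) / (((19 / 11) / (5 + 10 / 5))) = 6776 / 247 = 27.43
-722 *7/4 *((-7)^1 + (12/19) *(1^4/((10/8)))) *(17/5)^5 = 116514885277/31250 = 3728476.33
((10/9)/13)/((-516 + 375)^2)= 0.00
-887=-887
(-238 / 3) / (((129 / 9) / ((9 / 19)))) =-2142 / 817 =-2.62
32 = 32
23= 23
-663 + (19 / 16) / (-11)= -116707 / 176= -663.11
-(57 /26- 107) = 2725 /26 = 104.81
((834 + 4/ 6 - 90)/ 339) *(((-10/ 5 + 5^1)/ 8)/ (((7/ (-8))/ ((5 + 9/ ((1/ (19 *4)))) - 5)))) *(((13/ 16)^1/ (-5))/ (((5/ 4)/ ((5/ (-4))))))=-827697/ 7910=-104.64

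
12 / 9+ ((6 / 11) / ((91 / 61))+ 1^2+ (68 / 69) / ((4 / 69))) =59156 / 3003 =19.70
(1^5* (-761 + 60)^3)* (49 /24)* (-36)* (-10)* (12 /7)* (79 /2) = -17144376466770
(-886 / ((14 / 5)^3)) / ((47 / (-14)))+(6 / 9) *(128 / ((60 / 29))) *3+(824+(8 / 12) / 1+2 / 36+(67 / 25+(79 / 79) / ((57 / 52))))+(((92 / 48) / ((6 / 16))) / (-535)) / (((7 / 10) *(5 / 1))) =338532219374 / 351149925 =964.07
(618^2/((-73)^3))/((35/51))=-1.43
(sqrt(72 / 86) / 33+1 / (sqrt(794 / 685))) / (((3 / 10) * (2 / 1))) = 10 * sqrt(43) / 1419+5 * sqrt(543890) / 2382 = 1.59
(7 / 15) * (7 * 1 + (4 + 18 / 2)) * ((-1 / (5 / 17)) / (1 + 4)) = -476 / 75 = -6.35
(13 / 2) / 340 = 13 / 680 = 0.02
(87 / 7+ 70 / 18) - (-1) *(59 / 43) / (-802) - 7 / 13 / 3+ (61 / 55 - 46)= -44668097191 / 1553421870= -28.75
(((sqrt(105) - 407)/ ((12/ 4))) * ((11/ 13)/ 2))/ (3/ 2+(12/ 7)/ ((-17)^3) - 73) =153968507/ 191799543 - 378301 * sqrt(105)/ 191799543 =0.78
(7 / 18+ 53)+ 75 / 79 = 77269 / 1422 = 54.34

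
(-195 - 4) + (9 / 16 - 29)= -3639 / 16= -227.44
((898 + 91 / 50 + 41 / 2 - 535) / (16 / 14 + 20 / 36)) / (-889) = -86697 / 339725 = -0.26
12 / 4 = 3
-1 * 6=-6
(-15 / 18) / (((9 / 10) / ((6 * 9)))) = -50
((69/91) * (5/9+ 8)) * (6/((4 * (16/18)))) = 2277/208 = 10.95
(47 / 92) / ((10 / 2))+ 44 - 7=17067 / 460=37.10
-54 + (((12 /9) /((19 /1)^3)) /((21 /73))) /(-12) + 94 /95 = -53.01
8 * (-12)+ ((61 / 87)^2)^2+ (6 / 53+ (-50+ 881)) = 2232800207894 / 3036357333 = 735.35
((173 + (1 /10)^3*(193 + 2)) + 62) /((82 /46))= 1081897 /8200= 131.94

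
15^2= 225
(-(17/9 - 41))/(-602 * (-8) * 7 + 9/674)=21568/18590643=0.00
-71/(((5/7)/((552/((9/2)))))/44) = -8047424/15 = -536494.93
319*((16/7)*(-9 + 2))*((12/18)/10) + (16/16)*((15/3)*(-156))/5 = -7444/15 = -496.27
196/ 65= 3.02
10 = 10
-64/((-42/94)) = 3008/21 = 143.24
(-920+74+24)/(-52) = 411/26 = 15.81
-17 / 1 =-17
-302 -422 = -724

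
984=984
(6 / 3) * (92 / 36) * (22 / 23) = 44 / 9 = 4.89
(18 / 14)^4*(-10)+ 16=-27194 / 2401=-11.33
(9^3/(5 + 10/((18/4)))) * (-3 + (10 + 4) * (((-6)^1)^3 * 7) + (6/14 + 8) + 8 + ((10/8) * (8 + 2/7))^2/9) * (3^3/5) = -734090062437/63700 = -11524176.80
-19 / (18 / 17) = -323 / 18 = -17.94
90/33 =30/11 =2.73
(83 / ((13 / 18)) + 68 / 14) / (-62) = -5450 / 2821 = -1.93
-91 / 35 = -13 / 5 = -2.60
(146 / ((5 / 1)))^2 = 21316 / 25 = 852.64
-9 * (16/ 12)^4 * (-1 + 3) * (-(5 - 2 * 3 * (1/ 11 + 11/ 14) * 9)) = -1669120/ 693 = -2408.54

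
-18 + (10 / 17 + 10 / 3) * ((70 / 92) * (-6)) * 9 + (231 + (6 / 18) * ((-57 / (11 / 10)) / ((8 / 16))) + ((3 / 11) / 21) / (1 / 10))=525641 / 30107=17.46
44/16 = 11/4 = 2.75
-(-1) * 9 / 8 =9 / 8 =1.12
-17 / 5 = -3.40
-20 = -20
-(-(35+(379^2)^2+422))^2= -425709850058899326244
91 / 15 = 6.07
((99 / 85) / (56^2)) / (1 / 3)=297 / 266560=0.00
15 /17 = 0.88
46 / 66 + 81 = 2696 / 33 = 81.70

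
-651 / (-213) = 217 / 71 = 3.06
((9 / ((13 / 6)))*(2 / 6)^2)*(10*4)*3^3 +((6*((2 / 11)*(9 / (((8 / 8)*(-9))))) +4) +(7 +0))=72697 / 143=508.37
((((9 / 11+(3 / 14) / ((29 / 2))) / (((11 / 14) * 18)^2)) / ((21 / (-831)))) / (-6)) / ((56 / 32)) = 343480 / 21885633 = 0.02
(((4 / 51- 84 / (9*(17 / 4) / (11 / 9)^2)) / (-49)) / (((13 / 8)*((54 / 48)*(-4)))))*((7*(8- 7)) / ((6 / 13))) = -105824 / 780759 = -0.14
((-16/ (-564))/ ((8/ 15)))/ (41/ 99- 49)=-99/ 90428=-0.00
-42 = -42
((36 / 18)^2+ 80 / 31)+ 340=10744 / 31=346.58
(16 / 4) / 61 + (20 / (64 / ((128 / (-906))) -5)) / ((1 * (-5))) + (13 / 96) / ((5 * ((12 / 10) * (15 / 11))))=10965887 / 120692160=0.09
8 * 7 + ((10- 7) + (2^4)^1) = 75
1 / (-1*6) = -1 / 6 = -0.17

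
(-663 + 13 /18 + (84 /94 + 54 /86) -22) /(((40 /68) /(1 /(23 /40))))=-844468438 /418347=-2018.58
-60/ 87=-20/ 29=-0.69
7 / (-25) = -7 / 25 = -0.28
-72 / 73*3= -216 / 73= -2.96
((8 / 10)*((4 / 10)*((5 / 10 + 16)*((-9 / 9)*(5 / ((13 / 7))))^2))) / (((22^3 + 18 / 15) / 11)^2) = 0.00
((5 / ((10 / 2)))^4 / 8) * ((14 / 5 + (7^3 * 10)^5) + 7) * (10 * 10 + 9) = 258742102291893505341 / 40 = 6468552557297337633.52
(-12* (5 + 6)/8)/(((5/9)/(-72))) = 10692/5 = 2138.40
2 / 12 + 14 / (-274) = 95 / 822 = 0.12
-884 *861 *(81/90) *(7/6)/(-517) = 1545.80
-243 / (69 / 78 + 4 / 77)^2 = -108216108 / 390625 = -277.03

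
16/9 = 1.78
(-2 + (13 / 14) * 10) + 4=11.29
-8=-8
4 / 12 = 1 / 3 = 0.33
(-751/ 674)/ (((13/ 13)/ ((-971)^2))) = -708073591/ 674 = -1050554.29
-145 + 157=12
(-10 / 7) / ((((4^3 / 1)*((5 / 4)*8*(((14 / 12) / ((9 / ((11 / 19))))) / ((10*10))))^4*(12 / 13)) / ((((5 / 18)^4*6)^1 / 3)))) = -89341154296875 / 984285148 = -90767.55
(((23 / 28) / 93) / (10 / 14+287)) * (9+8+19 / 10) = 1449 / 2497360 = 0.00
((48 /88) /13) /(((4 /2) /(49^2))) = 7203 /143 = 50.37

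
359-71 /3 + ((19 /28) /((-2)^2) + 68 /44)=1245731 /3696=337.05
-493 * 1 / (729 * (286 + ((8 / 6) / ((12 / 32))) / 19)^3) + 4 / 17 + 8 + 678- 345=679894480133441993 / 1992450640104424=341.24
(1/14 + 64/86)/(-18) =-491/10836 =-0.05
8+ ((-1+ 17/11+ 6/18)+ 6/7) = 2249/231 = 9.74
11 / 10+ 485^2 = 235226.10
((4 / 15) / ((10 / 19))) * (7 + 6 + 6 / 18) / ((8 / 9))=38 / 5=7.60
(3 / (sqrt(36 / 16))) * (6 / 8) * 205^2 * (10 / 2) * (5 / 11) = 3151875 / 22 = 143267.05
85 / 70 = 1.21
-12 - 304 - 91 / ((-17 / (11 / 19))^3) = -10648531251 / 33698267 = -316.00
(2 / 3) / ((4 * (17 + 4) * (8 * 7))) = 1 / 7056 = 0.00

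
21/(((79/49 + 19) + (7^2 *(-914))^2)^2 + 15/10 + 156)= 33614/6439764905224642345569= 0.00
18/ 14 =9/ 7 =1.29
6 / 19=0.32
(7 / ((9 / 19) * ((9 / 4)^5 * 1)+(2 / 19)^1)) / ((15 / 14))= 1906688 / 8002335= 0.24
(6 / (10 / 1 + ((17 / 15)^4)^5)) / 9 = 221683782005310058593750 / 7389488136727223401307851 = 0.03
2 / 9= 0.22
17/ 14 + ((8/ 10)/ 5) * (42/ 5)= 4477/ 1750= 2.56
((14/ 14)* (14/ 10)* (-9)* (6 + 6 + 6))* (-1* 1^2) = 1134/ 5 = 226.80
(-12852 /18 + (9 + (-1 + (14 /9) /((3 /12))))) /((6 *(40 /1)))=-3149 /1080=-2.92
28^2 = 784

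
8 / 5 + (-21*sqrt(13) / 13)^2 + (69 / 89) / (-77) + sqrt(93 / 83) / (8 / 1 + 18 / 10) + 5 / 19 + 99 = 5*sqrt(7719) / 4067 + 1140672018 / 8463455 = 134.88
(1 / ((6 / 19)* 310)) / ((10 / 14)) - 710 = -6602867 / 9300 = -709.99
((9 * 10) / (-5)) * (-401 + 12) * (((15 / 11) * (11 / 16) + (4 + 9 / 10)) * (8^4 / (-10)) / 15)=-139517184 / 125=-1116137.47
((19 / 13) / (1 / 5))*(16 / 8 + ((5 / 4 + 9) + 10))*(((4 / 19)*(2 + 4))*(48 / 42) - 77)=-343985 / 28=-12285.18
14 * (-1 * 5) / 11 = -70 / 11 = -6.36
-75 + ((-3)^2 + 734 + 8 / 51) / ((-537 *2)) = -4145951 / 54774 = -75.69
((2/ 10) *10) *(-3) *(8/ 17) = -48/ 17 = -2.82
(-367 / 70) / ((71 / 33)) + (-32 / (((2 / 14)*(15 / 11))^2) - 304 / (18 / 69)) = -449761427 / 223650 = -2011.01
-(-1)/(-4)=-0.25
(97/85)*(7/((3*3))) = 679/765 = 0.89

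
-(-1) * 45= 45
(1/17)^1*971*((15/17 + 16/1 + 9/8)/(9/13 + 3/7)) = 917.62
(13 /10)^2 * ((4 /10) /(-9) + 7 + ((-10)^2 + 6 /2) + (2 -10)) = 193843 /1125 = 172.30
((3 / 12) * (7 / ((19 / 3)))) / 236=21 / 17936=0.00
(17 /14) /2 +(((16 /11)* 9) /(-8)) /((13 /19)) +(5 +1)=16879 /4004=4.22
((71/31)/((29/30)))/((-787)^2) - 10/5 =-1113623332/556812731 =-2.00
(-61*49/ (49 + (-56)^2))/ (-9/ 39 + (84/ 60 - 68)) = 61/ 4344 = 0.01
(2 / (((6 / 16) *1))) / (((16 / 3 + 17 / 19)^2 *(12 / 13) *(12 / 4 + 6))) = 0.02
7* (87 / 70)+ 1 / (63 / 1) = 5491 / 630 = 8.72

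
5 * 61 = 305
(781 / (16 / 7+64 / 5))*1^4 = 2485 / 48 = 51.77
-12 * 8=-96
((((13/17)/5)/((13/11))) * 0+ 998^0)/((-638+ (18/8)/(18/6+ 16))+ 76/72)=-684/435589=-0.00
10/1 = 10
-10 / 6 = -5 / 3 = -1.67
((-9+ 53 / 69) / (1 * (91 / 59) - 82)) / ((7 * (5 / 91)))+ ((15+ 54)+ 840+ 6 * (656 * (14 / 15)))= 1501085683 / 327543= 4582.87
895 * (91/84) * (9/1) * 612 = 5340465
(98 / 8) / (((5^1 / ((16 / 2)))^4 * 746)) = 25088 / 233125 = 0.11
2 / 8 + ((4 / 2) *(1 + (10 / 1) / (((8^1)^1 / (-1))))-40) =-161 / 4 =-40.25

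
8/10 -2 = -6/5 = -1.20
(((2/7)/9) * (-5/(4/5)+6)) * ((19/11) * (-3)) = 0.04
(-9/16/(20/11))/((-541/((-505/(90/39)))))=-43329/346240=-0.13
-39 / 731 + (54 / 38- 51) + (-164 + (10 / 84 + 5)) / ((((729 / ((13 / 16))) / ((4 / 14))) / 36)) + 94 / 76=-33218707667 / 661505292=-50.22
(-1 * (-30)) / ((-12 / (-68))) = 170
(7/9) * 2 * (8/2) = 56/9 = 6.22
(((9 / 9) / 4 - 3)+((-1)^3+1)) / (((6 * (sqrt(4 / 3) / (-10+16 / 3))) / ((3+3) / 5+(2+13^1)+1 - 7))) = 1309 * sqrt(3) / 120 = 18.89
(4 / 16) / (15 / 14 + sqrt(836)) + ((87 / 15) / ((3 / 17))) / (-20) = -80685833 / 49089300 + 98 * sqrt(209) / 163631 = -1.63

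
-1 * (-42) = 42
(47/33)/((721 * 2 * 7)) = 47/333102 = 0.00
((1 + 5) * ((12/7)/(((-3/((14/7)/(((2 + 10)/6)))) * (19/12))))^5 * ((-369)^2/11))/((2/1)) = -104083089260544/457773754823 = -227.37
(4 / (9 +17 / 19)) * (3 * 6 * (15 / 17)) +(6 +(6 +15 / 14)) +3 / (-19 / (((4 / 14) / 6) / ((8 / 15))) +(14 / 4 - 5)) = 466917711 / 23971598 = 19.48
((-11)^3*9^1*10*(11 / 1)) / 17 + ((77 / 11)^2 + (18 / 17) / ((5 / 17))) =-6583979 / 85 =-77458.58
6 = 6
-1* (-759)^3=437245479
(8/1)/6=4/3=1.33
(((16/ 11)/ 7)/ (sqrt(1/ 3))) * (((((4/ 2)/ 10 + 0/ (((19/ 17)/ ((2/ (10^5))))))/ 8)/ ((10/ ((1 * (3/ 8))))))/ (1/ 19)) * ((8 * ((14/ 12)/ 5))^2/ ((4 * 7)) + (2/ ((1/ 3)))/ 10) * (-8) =-3097 * sqrt(3)/ 144375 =-0.04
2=2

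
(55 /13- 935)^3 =-1771561000000 /2197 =-806354574.42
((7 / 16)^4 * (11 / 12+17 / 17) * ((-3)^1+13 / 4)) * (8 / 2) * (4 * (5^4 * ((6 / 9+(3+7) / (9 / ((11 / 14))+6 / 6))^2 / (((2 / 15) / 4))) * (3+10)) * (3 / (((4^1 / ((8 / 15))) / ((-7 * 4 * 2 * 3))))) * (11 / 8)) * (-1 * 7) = 95636501.30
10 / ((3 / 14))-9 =113 / 3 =37.67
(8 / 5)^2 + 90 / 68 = 3.88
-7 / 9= -0.78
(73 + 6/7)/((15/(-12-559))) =-295207/105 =-2811.50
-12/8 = -3/2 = -1.50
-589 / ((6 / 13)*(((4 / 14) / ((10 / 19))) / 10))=-70525 / 3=-23508.33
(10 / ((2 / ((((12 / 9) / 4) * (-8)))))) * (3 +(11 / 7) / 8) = -895 / 21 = -42.62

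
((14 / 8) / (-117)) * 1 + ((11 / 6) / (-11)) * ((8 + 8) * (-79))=98585 / 468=210.65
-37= -37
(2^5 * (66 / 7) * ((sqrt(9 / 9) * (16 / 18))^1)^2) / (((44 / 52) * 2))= 26624 / 189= 140.87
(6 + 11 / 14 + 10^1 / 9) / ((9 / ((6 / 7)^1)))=995 / 1323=0.75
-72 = -72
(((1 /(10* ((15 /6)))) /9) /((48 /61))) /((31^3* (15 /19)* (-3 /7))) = -8113 /14478426000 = -0.00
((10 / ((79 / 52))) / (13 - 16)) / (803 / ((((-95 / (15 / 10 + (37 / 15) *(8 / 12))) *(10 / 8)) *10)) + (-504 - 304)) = 1425000 / 526153667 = 0.00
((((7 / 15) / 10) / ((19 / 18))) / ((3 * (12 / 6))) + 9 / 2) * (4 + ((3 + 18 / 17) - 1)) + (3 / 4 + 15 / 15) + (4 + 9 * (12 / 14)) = 2047607 / 45220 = 45.28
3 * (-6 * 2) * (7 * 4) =-1008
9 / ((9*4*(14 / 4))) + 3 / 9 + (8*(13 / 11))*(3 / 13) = 1195 / 462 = 2.59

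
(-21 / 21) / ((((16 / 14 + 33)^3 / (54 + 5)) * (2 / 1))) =-0.00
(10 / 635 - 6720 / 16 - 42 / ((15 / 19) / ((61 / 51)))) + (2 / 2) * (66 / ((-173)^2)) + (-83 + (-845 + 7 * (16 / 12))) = -1359160905838 / 969250665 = -1402.28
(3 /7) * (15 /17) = 45 /119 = 0.38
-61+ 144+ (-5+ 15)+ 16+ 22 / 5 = 567 / 5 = 113.40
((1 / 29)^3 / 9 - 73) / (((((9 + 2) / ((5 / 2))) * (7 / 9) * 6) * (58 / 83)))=-5.09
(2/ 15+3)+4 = 107/ 15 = 7.13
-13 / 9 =-1.44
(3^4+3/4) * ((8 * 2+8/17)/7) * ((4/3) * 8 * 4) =139520/17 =8207.06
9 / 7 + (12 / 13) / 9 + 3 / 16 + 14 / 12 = 3993 / 1456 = 2.74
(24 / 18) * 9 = 12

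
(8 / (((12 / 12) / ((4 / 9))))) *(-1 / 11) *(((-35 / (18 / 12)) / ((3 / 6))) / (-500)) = -224 / 7425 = -0.03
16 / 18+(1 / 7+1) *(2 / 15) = 328 / 315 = 1.04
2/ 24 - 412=-4943/ 12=-411.92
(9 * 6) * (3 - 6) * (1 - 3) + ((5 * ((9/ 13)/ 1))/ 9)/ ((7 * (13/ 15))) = 383367/ 1183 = 324.06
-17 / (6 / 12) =-34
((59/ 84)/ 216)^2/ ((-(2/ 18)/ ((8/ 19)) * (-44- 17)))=3481/ 5299281792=0.00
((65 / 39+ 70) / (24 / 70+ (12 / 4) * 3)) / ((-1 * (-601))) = 7525 / 589581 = 0.01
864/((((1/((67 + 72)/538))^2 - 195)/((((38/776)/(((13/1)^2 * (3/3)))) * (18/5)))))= -1427280912/285086646715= -0.01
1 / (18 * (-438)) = -1 / 7884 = -0.00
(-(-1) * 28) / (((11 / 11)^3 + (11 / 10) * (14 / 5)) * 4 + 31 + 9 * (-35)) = -0.10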